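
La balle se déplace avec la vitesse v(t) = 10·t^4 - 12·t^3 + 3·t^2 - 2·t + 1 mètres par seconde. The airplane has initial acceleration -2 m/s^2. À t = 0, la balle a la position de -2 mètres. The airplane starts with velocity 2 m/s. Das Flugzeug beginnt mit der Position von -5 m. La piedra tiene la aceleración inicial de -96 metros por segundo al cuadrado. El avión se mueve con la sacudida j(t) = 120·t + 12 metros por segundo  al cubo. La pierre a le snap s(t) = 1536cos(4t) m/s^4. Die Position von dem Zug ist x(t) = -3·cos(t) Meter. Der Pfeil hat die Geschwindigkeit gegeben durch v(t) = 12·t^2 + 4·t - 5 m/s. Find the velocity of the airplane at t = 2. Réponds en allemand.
Um dies zu lösen, müssen wir 2 Stammfunktionen unserer Gleichung für den Ruck j(t) = 120·t + 12 finden. Durch Integration von dem Ruck und Verwendung der Anfangsbedingung a(0) = -2, erhalten wir a(t) = 60·t^2 + 12·t - 2. Das Integral von der Beschleunigung, mit v(0) = 2, ergibt die Geschwindigkeit: v(t) = 20·t^3 + 6·t^2 - 2·t + 2. Wir haben die Geschwindigkeit v(t) = 20·t^3 + 6·t^2 - 2·t + 2. Durch Einsetzen von t = 2: v(2) = 182.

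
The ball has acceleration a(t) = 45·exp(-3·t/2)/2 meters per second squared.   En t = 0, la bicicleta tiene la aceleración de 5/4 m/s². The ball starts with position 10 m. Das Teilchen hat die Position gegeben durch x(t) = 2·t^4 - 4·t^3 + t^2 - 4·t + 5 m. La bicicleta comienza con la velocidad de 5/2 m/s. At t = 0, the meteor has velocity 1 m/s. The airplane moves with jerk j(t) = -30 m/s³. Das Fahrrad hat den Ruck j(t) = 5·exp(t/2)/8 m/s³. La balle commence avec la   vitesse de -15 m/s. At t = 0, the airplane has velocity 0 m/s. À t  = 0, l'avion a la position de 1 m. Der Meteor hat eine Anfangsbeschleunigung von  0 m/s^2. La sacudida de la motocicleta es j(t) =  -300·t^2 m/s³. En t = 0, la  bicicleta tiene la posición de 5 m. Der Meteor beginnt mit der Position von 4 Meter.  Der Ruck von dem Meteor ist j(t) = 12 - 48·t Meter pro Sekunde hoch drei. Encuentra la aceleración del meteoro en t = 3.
Partiendo de la sacudida j(t) = 12 - 48·t, tomamos 1 integral. La integral de la sacudida es la aceleración. Usando a(0) = 0, obtenemos a(t) = 12·t·(1 - 2·t). Tenemos la aceleración a(t) = 12·t·(1 - 2·t). Sustituyendo t = 3: a(3) = -180.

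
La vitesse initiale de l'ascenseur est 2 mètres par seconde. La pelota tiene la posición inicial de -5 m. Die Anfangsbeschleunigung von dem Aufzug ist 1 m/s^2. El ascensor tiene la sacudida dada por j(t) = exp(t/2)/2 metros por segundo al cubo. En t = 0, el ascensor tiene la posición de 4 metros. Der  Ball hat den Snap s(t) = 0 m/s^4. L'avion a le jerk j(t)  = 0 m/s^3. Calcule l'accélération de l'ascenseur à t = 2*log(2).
Nous devons intégrer notre équation du jerk j(t) = exp(t/2)/2 1 fois. En prenant ∫j(t)dt et en appliquant a(0) = 1, nous trouvons a(t) = exp(t/2). Nous avons l'accélération a(t) = exp(t/2). En substituant t = 2*log(2): a(2*log(2)) = 2.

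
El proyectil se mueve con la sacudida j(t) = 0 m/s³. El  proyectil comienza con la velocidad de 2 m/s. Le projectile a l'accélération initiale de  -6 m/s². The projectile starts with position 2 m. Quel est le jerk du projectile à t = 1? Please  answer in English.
Using j(t) = 0 and substituting t = 1, we find j = 0.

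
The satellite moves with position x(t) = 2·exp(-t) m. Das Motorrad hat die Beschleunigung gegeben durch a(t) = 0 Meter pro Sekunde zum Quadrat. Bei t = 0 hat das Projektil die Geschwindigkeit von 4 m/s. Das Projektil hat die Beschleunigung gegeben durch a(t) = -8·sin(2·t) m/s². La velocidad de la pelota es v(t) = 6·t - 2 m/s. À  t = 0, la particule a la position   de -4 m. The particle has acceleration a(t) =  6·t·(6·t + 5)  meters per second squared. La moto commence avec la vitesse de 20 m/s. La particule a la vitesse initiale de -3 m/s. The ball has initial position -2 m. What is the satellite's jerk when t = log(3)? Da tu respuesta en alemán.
Um dies zu lösen, müssen wir 3 Ableitungen unserer Gleichung für die Position x(t) = 2·exp(-t) nehmen. Durch Ableiten von der Position erhalten wir die Geschwindigkeit: v(t) = -2·exp(-t). Durch Ableiten von der Geschwindigkeit erhalten wir die Beschleunigung: a(t) = 2·exp(-t). Durch Ableiten von der Beschleunigung erhalten wir den Ruck: j(t) = -2·exp(-t). Mit j(t) = -2·exp(-t) und Einsetzen von t = log(3), finden wir j = -2/3.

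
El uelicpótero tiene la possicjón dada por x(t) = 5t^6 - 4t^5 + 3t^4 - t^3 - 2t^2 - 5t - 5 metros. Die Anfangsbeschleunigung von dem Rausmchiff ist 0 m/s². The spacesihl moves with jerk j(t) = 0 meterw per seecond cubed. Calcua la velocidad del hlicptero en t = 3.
Debemos derivar nuestra ecuación de la posición x(t) = 5·t^6 - 4·t^5 + 3·t^4 - t^3 - 2·t^2 - 5·t - 5 1 vez. Derivando la posición, obtenemos la velocidad: v(t) = 30·t^5 - 20·t^4 + 12·t^3 - 3·t^2 - 4·t - 5. Usando v(t) = 30·t^5 - 20·t^4 + 12·t^3 - 3·t^2 - 4·t - 5 y sustituyendo t = 3, encontramos v = 5950.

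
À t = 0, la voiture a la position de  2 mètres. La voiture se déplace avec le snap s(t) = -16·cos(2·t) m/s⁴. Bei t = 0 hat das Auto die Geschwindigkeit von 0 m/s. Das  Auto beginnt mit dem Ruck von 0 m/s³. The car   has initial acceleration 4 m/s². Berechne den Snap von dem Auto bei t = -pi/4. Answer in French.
Nous avons le snap s(t) = -16·cos(2·t). En substituant t = -pi/4: s(-pi/4) = 0.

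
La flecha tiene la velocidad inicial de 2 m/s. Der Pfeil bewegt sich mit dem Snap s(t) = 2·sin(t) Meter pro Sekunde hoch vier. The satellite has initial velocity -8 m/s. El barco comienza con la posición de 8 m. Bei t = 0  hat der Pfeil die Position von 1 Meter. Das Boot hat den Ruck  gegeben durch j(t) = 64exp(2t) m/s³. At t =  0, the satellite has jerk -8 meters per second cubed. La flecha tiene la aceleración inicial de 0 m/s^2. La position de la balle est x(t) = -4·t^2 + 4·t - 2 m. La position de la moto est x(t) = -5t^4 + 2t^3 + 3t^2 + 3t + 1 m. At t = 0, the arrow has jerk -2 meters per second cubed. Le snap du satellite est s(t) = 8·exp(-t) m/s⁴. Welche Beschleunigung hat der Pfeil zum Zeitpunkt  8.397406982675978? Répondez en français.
Nous devons intégrer notre équation du snap s(t) = 2·sin(t) 2 fois. En intégrant le snap et en utilisant la condition initiale j(0) = -2, nous obtenons j(t) = -2·cos(t). En prenant ∫j(t)dt et en appliquant a(0) = 0, nous trouvons a(t) = -2·sin(t). En utilisant a(t) = -2·sin(t) et en substituant t = 8.397406982675978, nous trouvons a = -1.71188511601460.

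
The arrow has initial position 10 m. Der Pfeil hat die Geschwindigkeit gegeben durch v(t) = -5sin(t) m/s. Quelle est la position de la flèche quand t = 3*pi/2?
Nous devons intégrer notre équation de la vitesse v(t) = -5·sin(t) 1 fois. En prenant ∫v(t)dt et en appliquant x(0) = 10, nous trouvons x(t) = 5·cos(t) + 5. De l'équation de la position x(t) = 5·cos(t) + 5, nous substituons t = 3*pi/2 pour obtenir x = 5.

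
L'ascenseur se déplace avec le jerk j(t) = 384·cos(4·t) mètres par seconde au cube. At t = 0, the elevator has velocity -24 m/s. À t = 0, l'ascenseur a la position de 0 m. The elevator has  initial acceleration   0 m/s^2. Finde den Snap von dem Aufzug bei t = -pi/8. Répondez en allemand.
Um dies zu lösen, müssen wir 1 Ableitung unserer Gleichung für den Ruck j(t) = 384·cos(4·t) nehmen. Durch Ableiten von dem Ruck erhalten wir den Snap: s(t) = -1536·sin(4·t). Mit s(t) = -1536·sin(4·t) und Einsetzen von t = -pi/8, finden wir s = 1536.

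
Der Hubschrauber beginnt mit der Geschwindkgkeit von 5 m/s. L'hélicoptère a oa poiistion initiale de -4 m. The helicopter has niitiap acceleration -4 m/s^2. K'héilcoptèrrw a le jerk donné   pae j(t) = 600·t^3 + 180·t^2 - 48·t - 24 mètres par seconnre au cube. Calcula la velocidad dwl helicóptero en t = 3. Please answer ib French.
Nous devons trouver la primitive de notre équation du jerk j(t) = 600·t^3 + 180·t^2 - 48·t - 24 2 fois. En intégrant le jerk et en utilisant la condition initiale a(0) = -4, nous obtenons a(t) = 150·t^4 + 60·t^3 - 24·t^2 - 24·t - 4. En intégrant l'accélération et en utilisant la condition initiale v(0) = 5, nous obtenons v(t) = 30·t^5 + 15·t^4 - 8·t^3 - 12·t^2 - 4·t + 5. En utilisant v(t) = 30·t^5 + 15·t^4 - 8·t^3 - 12·t^2 - 4·t + 5 et en substituant t = 3, nous trouvons v = 8174.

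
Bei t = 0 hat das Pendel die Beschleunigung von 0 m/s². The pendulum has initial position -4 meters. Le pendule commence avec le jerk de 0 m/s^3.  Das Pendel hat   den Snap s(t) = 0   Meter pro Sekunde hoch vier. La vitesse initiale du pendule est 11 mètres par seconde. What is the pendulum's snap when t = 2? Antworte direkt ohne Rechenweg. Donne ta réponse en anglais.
The snap at t = 2 is s = 0.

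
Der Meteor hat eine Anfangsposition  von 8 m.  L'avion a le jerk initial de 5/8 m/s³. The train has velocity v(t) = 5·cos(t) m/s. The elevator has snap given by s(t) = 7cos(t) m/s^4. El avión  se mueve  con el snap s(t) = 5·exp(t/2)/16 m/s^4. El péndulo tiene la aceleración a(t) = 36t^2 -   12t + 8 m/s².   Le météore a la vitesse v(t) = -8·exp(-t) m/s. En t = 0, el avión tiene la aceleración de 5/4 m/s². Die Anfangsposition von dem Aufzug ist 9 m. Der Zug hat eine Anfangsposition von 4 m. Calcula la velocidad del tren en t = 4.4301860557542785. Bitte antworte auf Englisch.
Using v(t) = 5·cos(t) and substituting t = 4.4301860557542785, we find v = -1.39236054494146.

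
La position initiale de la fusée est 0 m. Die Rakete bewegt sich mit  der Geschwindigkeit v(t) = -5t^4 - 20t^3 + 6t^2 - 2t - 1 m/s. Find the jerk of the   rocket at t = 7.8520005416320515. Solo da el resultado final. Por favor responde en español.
En t = 7.8520005416320515, j = -4629.47481534325.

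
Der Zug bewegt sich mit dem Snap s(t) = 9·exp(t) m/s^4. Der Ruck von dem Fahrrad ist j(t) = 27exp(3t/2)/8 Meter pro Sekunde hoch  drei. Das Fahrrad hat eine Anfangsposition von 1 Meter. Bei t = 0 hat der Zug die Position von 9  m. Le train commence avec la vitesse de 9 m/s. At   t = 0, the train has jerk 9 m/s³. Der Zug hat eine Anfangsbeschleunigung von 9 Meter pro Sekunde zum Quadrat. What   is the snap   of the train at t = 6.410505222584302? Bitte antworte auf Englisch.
Using s(t) = 9·exp(t) and substituting t = 6.410505222584302, we find s = 5473.80792246110.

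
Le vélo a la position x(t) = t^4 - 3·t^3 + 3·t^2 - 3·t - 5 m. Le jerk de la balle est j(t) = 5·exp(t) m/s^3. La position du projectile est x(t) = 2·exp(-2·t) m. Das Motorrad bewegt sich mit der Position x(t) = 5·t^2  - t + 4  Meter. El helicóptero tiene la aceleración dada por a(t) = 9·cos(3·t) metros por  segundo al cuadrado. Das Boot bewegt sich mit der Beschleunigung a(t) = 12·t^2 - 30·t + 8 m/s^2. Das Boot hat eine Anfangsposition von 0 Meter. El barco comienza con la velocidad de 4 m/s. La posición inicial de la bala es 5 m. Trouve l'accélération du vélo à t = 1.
En partant de la position x(t) = t^4 - 3·t^3 + 3·t^2 - 3·t - 5, nous prenons 2 dérivées. La dérivée de la position donne la vitesse: v(t) = 4·t^3 - 9·t^2 + 6·t - 3. La dérivée de la vitesse donne l'accélération: a(t) = 12·t^2 - 18·t + 6. En utilisant a(t) = 12·t^2 - 18·t + 6 et en substituant t = 1, nous trouvons a = 0.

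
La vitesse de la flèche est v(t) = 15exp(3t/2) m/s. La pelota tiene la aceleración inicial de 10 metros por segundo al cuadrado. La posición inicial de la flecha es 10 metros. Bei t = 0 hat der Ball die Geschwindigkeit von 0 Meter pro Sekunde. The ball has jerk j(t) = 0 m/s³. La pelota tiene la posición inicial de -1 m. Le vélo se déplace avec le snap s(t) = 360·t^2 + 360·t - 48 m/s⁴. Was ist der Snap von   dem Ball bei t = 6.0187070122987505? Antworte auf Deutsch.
Wir müssen unsere Gleichung für den Ruck j(t) = 0 1-mal ableiten. Mit d/dt von j(t) finden wir s(t) = 0. Mit s(t) = 0 und Einsetzen von t = 6.0187070122987505, finden wir s = 0.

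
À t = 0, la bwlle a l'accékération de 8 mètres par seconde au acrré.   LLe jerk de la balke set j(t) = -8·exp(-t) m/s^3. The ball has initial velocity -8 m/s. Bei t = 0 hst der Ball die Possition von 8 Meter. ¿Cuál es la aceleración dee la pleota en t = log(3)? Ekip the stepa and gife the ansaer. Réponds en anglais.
The acceleration at t = log(3) is a = 8/3.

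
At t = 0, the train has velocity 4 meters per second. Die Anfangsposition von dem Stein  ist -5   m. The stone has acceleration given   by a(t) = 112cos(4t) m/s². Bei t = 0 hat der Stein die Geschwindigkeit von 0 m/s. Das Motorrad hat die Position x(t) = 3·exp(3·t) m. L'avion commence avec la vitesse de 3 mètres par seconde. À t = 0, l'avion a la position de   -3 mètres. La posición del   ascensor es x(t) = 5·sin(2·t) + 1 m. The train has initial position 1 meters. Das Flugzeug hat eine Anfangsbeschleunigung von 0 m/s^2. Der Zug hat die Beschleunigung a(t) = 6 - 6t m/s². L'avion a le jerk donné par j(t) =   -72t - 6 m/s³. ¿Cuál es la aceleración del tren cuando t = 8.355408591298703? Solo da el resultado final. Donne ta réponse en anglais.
The acceleration at t = 8.355408591298703 is a = -44.1324515477922.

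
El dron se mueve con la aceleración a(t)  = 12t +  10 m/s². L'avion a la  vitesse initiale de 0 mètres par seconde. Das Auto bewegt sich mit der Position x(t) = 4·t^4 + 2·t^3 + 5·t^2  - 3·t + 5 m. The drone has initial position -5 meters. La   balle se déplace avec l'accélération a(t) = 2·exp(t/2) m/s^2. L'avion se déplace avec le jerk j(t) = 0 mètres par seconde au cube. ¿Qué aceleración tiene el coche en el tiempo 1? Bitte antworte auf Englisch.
Starting from position x(t) = 4·t^4 + 2·t^3 + 5·t^2 - 3·t + 5, we take 2 derivatives. The derivative of position gives velocity: v(t) = 16·t^3 + 6·t^2 + 10·t - 3. The derivative of velocity gives acceleration: a(t) = 48·t^2 + 12·t + 10. We have acceleration a(t) = 48·t^2 + 12·t + 10. Substituting t = 1: a(1) = 70.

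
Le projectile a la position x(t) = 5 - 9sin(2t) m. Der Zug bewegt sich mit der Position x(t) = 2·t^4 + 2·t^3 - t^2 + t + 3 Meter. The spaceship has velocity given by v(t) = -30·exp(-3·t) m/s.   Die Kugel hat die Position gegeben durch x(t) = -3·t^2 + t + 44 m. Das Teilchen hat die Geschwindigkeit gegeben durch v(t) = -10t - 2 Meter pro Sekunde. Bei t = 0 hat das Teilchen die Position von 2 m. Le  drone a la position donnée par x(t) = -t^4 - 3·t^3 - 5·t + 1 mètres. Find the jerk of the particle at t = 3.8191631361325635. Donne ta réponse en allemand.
Um dies zu lösen, müssen wir 2 Ableitungen unserer Gleichung für die Geschwindigkeit v(t) = -10·t - 2 nehmen. Mit d/dt von v(t) finden wir a(t) = -10. Die Ableitung von der Beschleunigung ergibt den Ruck: j(t) = 0. Aus der Gleichung für den Ruck j(t) = 0, setzen wir t = 3.8191631361325635 ein und erhalten j = 0.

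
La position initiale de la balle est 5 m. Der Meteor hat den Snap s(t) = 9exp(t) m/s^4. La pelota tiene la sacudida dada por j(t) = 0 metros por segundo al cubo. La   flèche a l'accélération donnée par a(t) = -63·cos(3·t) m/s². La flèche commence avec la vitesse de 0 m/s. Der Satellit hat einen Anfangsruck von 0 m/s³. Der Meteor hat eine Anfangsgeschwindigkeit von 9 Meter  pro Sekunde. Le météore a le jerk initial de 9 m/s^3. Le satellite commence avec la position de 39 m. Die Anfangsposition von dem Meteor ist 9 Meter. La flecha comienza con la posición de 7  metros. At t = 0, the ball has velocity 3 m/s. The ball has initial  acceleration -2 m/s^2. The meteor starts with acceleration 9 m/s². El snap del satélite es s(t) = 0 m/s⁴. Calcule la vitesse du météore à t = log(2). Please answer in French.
En partant du snap s(t) = 9·exp(t), nous prenons 3 primitives. La primitive du snap, avec j(0) = 9, donne le jerk: j(t) = 9·exp(t). En intégrant le jerk et en utilisant la condition initiale a(0) = 9, nous obtenons a(t) = 9·exp(t). En prenant ∫a(t)dt et en appliquant v(0) = 9, nous trouvons v(t) = 9·exp(t). De l'équation de la vitesse v(t) = 9·exp(t), nous substituons t = log(2) pour obtenir v = 18.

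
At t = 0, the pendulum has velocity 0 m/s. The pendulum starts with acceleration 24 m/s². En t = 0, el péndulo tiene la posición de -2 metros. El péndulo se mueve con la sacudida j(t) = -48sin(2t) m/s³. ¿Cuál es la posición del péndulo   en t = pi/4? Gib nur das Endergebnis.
La respuesta es 4.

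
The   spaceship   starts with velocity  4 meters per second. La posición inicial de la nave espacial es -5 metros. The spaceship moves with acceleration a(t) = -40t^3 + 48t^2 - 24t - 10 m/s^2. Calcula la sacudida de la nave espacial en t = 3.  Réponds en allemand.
Wir müssen unsere Gleichung für die Beschleunigung a(t) = -40·t^3 + 48·t^2 - 24·t - 10 1-mal ableiten. Durch Ableiten von der Beschleunigung erhalten wir den Ruck: j(t) = -120·t^2 + 96·t - 24. Aus der Gleichung für den Ruck j(t) = -120·t^2 + 96·t - 24, setzen wir t = 3 ein und erhalten j = -816.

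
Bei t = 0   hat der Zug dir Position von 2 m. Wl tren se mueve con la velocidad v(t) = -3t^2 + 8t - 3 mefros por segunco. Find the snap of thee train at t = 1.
We must differentiate our velocity equation v(t) = -3·t^2 + 8·t - 3 3 times. Taking d/dt of v(t), we find a(t) = 8 - 6·t. Differentiating acceleration, we get jerk: j(t) = -6. The derivative of jerk gives snap: s(t) = 0. Using s(t) = 0 and substituting t = 1, we find s = 0.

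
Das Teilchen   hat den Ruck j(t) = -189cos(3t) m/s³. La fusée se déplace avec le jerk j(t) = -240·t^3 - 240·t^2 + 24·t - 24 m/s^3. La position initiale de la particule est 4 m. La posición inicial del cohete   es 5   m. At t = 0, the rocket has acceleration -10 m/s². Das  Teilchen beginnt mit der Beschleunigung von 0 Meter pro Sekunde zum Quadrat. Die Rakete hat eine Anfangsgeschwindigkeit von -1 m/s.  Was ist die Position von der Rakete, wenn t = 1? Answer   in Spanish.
Debemos encontrar la integral de nuestra ecuación de la sacudida j(t) = -240·t^3 - 240·t^2 + 24·t - 24 3 veces. La integral de la sacudida, con a(0) = -10, da la aceleración: a(t) = -60·t^4 - 80·t^3 + 12·t^2 - 24·t - 10. La antiderivada de la aceleración, con v(0) = -1, da la velocidad: v(t) = -12·t^5 - 20·t^4 + 4·t^3 - 12·t^2 - 10·t - 1. La antiderivada de la velocidad es la posición. Usando x(0) = 5, obtenemos x(t) = -2·t^6 - 4·t^5 + t^4 - 4·t^3 - 5·t^2 - t + 5. De la ecuación de la posición x(t) = -2·t^6 - 4·t^5 + t^4 - 4·t^3 - 5·t^2 - t + 5, sustituimos t = 1 para obtener x = -10.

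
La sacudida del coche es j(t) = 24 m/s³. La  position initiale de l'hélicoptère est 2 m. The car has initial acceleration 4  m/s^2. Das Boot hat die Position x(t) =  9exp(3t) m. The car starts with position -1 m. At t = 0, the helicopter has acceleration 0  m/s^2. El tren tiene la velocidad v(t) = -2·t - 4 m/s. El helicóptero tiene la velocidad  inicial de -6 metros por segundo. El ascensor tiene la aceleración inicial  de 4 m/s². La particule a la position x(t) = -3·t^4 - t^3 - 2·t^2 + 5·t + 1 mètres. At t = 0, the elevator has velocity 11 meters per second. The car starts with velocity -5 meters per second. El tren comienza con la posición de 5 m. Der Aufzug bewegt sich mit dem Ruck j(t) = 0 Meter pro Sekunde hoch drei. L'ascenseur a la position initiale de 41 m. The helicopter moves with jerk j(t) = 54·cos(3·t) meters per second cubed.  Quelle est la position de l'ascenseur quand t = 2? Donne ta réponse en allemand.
Wir müssen unsere Gleichung für den Ruck j(t) = 0 3-mal integrieren. Mit ∫j(t)dt und Anwendung von a(0) = 4, finden wir a(t) = 4. Durch Integration von der Beschleunigung und Verwendung der Anfangsbedingung v(0) = 11, erhalten wir v(t) = 4·t + 11. Durch Integration von der Geschwindigkeit und Verwendung der Anfangsbedingung x(0) = 41, erhalten wir x(t) = 2·t^2 + 11·t + 41. Mit x(t) = 2·t^2 + 11·t + 41 und Einsetzen von t = 2, finden wir x = 71.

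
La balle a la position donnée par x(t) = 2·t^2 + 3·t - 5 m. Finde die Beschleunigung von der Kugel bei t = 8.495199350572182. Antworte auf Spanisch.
Debemos derivar nuestra ecuación de la posición x(t) = 2·t^2 + 3·t - 5 2 veces. Derivando la posición, obtenemos la velocidad: v(t) = 4·t + 3. La derivada de la velocidad da la aceleración: a(t) = 4. Usando a(t) = 4 y sustituyendo t = 8.495199350572182, encontramos a = 4.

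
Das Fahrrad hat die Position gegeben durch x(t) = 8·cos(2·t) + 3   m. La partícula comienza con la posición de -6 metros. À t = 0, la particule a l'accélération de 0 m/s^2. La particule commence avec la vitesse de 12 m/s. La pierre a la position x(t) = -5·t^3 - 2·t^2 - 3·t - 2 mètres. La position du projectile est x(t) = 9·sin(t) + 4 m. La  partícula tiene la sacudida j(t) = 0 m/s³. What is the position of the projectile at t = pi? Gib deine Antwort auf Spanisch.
Usando x(t) = 9·sin(t) + 4 y sustituyendo t = pi, encontramos x = 4.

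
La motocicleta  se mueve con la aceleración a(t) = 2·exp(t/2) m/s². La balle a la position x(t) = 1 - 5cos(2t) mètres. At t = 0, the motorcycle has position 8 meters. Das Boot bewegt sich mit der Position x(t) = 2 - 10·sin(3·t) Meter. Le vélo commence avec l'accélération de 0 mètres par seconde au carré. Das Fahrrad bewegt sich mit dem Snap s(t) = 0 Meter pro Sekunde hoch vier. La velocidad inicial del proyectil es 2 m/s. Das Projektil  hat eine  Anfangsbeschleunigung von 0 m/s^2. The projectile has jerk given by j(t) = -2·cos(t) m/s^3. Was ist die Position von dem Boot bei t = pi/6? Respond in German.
Wir haben die Position x(t) = 2 - 10·sin(3·t). Durch Einsetzen von t = pi/6: x(pi/6) = -8.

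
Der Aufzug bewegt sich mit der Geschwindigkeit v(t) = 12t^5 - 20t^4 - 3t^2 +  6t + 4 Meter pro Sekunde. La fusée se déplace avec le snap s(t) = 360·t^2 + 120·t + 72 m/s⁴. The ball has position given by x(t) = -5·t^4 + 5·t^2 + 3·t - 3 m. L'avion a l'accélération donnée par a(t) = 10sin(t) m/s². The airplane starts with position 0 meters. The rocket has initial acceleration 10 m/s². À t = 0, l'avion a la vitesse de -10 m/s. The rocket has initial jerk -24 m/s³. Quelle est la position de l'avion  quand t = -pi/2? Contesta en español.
Necesitamos integrar nuestra ecuación de la aceleración a(t) = 10·sin(t) 2 veces. La antiderivada de la aceleración, con v(0) = -10, da la velocidad: v(t) = -10·cos(t). La antiderivada de la velocidad, con x(0) = 0, da la posición: x(t) = -10·sin(t). Tenemos la posición x(t) = -10·sin(t). Sustituyendo t = -pi/2: x(-pi/2) = 10.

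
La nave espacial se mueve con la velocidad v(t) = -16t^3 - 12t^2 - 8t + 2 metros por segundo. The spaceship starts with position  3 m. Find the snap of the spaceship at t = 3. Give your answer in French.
Pour résoudre ceci, nous devons prendre 3 dérivées de notre équation de la vitesse v(t) = -16·t^3 - 12·t^2 - 8·t + 2. En prenant d/dt de v(t), nous trouvons a(t) = -48·t^2 - 24·t - 8. En prenant d/dt de a(t), nous trouvons j(t) = -96·t - 24. En prenant d/dt de j(t), nous trouvons s(t) = -96. Nous avons le snap s(t) = -96. En substituant t = 3: s(3) = -96.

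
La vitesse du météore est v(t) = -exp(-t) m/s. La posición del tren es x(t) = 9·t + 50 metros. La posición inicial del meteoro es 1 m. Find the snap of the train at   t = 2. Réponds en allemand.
Ausgehend von der Position x(t) = 9·t + 50, nehmen wir 4 Ableitungen. Mit d/dt von x(t) finden wir v(t) = 9. Mit d/dt von v(t) finden wir a(t) = 0. Durch Ableiten von der Beschleunigung erhalten wir den Ruck: j(t) = 0. Mit d/dt von j(t) finden wir s(t) = 0. Wir haben den Snap s(t) = 0. Durch Einsetzen von t = 2: s(2) = 0.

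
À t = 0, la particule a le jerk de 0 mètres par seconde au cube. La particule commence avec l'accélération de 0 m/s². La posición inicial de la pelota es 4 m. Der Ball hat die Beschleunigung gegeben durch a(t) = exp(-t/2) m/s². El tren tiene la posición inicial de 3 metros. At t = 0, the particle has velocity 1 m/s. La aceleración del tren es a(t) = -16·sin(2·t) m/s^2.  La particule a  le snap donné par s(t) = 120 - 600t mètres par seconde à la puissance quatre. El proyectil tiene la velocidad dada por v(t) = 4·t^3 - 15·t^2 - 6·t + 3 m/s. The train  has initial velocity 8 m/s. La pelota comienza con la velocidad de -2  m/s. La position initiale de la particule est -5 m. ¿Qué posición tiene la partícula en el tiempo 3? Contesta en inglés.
To solve this, we need to take 4 antiderivatives of our snap equation s(t) = 120 - 600·t. Finding the integral of s(t) and using j(0) = 0: j(t) = 60·t·(2 - 5·t). The integral of jerk is acceleration. Using a(0) = 0, we get a(t) = t^2·(60 - 100·t). Taking ∫a(t)dt and applying v(0) = 1, we find v(t) = -25·t^4 + 20·t^3 + 1. Finding the integral of v(t) and using x(0) = -5: x(t) = -5·t^5 + 5·t^4 + t - 5. Using x(t) = -5·t^5 + 5·t^4 + t - 5 and substituting t = 3, we find x = -812.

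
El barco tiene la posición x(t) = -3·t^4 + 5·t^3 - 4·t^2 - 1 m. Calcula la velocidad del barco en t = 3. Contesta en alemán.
Wir müssen unsere Gleichung für die Position x(t) = -3·t^4 + 5·t^3 - 4·t^2 - 1 1-mal ableiten. Mit d/dt von x(t) finden wir v(t) = -12·t^3 + 15·t^2 - 8·t. Aus der Gleichung für die Geschwindigkeit v(t) = -12·t^3 + 15·t^2 - 8·t, setzen wir t = 3 ein und erhalten v = -213.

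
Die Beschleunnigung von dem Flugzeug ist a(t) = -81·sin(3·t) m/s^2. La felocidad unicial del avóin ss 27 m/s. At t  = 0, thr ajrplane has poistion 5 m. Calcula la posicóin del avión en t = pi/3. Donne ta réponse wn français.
Nous devons trouver la primitive de notre équation de l'accélération a(t) = -81·sin(3·t) 2 fois. En prenant ∫a(t)dt et en appliquant v(0) = 27, nous trouvons v(t) = 27·cos(3·t). En intégrant la vitesse et en utilisant la condition initiale x(0) = 5, nous obtenons x(t) = 9·sin(3·t) + 5. En utilisant x(t) = 9·sin(3·t) + 5 et en substituant t = pi/3, nous trouvons x = 5.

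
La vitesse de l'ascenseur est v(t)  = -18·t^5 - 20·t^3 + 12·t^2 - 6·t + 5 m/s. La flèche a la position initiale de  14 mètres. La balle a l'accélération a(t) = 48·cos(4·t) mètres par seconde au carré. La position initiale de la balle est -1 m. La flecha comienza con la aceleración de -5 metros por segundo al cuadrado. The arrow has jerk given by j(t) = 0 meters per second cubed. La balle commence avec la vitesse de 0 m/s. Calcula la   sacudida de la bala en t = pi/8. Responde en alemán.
Wir müssen unsere Gleichung für die Beschleunigung a(t) = 48·cos(4·t) 1-mal ableiten. Mit d/dt von a(t) finden wir j(t) = -192·sin(4·t). Wir haben den Ruck j(t) = -192·sin(4·t). Durch Einsetzen von t = pi/8: j(pi/8) = -192.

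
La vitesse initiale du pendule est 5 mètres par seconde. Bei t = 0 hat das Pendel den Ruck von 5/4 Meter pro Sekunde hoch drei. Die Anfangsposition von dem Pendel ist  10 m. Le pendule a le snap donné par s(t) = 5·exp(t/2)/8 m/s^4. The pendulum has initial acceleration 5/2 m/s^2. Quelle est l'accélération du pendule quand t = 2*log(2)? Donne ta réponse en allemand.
Um dies zu lösen, müssen wir 2 Stammfunktionen unserer Gleichung für den Snap s(t) = 5·exp(t/2)/8 finden. Mit ∫s(t)dt und Anwendung von j(0) = 5/4, finden wir j(t) = 5·exp(t/2)/4. Die Stammfunktion von dem Ruck, mit a(0) = 5/2, ergibt die Beschleunigung: a(t) = 5·exp(t/2)/2. Wir haben die Beschleunigung a(t) = 5·exp(t/2)/2. Durch Einsetzen von t = 2*log(2): a(2*log(2)) = 5.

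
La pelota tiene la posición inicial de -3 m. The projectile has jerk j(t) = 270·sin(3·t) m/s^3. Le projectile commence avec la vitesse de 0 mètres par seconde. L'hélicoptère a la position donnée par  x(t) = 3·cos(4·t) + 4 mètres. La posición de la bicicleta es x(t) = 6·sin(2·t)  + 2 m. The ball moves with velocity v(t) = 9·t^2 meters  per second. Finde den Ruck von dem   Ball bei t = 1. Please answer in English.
Starting from velocity v(t) = 9·t^2, we take 2 derivatives. Taking d/dt of v(t), we find a(t) = 18·t. The derivative of acceleration gives jerk: j(t) = 18. Using j(t) = 18 and substituting t = 1, we find j = 18.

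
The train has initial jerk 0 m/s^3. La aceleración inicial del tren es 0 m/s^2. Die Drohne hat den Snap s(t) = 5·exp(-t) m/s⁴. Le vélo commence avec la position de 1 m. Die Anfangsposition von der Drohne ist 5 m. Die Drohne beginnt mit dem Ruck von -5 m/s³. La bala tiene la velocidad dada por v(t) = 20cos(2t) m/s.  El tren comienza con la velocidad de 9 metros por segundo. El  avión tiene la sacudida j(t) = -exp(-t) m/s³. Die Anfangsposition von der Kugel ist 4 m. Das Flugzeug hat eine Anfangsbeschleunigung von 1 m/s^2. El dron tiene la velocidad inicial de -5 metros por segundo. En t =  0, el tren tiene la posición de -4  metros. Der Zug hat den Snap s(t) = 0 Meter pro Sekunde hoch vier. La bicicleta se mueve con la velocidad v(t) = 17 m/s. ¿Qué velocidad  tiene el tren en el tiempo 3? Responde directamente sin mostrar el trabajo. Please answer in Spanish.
v(3) = 9.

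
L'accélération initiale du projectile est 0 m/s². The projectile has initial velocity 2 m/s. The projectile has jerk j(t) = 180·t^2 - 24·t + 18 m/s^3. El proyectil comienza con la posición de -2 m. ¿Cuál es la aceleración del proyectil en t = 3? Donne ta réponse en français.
En partant du jerk j(t) = 180·t^2 - 24·t + 18, nous prenons 1 intégrale. L'intégrale du jerk, avec a(0) = 0, donne l'accélération: a(t) = 6·t·(10·t^2 - 2·t + 3). Nous avons l'accélération a(t) = 6·t·(10·t^2 - 2·t + 3). En substituant t = 3: a(3) = 1566.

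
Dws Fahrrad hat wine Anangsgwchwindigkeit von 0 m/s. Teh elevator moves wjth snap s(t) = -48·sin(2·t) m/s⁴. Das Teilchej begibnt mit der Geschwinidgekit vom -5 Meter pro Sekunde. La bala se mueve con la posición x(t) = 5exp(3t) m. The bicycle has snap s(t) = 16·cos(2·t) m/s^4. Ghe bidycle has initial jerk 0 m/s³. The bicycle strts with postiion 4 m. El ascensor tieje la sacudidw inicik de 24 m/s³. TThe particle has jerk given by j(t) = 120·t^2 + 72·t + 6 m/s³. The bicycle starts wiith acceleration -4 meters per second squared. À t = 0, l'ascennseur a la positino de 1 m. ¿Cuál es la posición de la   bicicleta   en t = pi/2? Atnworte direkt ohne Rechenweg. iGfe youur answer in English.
x(pi/2) = 2.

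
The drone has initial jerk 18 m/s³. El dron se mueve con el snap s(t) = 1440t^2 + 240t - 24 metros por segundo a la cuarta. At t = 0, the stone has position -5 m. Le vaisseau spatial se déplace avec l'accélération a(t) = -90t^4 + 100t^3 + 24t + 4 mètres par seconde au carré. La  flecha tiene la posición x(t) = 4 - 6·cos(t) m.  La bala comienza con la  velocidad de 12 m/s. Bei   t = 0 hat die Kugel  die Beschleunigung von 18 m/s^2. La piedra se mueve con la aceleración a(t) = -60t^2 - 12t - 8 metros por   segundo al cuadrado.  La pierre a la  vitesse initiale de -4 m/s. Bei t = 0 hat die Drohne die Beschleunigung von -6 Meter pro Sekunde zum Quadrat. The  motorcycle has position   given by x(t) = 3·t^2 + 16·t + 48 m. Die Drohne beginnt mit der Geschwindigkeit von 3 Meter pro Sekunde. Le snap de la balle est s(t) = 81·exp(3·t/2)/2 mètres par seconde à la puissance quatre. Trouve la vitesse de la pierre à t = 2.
Pour résoudre ceci, nous devons prendre 1 intégrale de notre équation de l'accélération a(t) = -60·t^2 - 12·t - 8. L'intégrale de l'accélération est la vitesse. En utilisant v(0) = -4, nous obtenons v(t) = -20·t^3 - 6·t^2 - 8·t - 4. De l'équation de la vitesse v(t) = -20·t^3 - 6·t^2 - 8·t - 4, nous substituons t = 2 pour obtenir v = -204.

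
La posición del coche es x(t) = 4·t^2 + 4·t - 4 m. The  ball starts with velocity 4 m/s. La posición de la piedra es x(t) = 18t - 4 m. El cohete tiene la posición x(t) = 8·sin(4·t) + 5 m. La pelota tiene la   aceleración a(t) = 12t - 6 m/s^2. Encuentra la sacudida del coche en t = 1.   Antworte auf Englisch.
We must differentiate our position equation x(t) = 4·t^2 + 4·t - 4 3 times. Differentiating position, we get velocity: v(t) = 8·t + 4. Taking d/dt of v(t), we find a(t) = 8. The derivative of acceleration gives jerk: j(t) = 0. From the given jerk equation j(t) = 0, we substitute t = 1 to get j = 0.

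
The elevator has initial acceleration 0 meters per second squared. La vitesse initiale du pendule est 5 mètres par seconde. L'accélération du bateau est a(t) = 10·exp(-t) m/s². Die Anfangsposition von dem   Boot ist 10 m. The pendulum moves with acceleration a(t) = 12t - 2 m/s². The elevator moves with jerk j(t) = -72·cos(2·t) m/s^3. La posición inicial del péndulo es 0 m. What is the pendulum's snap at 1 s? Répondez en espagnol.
Para resolver esto, necesitamos tomar 2 derivadas de nuestra ecuación de la aceleración a(t) = 12·t - 2. La derivada de la aceleración da la sacudida: j(t) = 12. Derivando la sacudida, obtenemos el snap: s(t) = 0. De la ecuación del snap s(t) = 0, sustituimos t = 1 para obtener s = 0.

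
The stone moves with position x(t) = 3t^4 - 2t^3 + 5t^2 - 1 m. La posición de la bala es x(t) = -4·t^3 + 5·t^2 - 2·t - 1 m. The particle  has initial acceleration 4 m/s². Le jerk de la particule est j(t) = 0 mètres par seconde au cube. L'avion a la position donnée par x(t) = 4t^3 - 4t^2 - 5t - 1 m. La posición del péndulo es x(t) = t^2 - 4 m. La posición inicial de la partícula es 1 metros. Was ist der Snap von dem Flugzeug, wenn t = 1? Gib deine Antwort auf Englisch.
To solve this, we need to take 4 derivatives of our position equation x(t) = 4·t^3 - 4·t^2 - 5·t - 1. The derivative of position gives velocity: v(t) = 12·t^2 - 8·t - 5. Taking d/dt of v(t), we find a(t) = 24·t - 8. Taking d/dt of a(t), we find j(t) = 24. The derivative of jerk gives snap: s(t) = 0. Using s(t) = 0 and substituting t = 1, we find s = 0.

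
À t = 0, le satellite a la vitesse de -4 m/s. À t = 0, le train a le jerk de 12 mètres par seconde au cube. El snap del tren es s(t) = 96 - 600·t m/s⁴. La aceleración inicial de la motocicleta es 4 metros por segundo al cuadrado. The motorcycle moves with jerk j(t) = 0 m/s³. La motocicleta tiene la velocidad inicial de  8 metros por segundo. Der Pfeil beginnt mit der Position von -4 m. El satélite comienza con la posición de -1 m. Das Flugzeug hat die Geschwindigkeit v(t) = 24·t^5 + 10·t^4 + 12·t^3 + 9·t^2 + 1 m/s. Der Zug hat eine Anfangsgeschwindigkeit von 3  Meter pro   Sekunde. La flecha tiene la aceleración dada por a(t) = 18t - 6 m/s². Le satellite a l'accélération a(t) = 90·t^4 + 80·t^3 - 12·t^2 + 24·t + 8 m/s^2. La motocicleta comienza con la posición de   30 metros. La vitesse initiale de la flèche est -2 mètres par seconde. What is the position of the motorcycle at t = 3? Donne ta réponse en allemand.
Wir müssen unsere Gleichung für den Ruck j(t) = 0 3-mal integrieren. Durch Integration von dem Ruck und Verwendung der Anfangsbedingung a(0) = 4, erhalten wir a(t) = 4. Die Stammfunktion von der Beschleunigung, mit v(0) = 8, ergibt die Geschwindigkeit: v(t) = 4·t + 8. Mit ∫v(t)dt und Anwendung von x(0) = 30, finden wir x(t) = 2·t^2 + 8·t + 30. Wir haben die Position x(t) = 2·t^2 + 8·t + 30. Durch Einsetzen von t = 3: x(3) = 72.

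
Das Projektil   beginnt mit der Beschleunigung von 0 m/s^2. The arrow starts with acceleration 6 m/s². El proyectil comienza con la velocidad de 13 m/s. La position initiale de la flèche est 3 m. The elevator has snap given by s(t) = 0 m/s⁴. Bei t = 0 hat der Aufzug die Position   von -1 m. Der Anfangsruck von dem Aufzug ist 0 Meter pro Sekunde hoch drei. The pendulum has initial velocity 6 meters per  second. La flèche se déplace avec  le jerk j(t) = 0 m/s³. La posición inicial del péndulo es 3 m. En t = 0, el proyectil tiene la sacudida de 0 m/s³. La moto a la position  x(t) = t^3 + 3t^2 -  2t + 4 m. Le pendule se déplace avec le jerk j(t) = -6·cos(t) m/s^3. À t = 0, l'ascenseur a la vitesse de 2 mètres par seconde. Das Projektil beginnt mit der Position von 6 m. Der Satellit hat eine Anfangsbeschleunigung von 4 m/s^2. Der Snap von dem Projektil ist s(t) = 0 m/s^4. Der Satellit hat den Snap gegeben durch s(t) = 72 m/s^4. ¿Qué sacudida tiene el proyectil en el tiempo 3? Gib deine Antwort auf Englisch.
Starting from snap s(t) = 0, we take 1 antiderivative. Finding the integral of s(t) and using j(0) = 0: j(t) = 0. From the given jerk equation j(t) = 0, we substitute t = 3 to get j = 0.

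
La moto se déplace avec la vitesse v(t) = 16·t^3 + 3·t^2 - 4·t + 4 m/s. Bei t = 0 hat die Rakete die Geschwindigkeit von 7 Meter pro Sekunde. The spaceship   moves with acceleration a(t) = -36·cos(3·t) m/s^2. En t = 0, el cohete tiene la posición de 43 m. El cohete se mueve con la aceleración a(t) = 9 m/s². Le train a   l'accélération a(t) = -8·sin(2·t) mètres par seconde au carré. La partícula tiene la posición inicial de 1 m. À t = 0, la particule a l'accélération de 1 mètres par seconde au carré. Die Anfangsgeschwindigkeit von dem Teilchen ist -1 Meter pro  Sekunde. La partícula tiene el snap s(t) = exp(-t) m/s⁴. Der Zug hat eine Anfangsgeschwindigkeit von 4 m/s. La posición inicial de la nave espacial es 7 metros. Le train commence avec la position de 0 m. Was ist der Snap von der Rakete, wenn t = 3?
Wir müssen unsere Gleichung für die Beschleunigung a(t) = 9 2-mal ableiten. Mit d/dt von a(t) finden wir j(t) = 0. Durch Ableiten von dem Ruck erhalten wir den Snap: s(t) = 0. Mit s(t) = 0 und Einsetzen von t = 3, finden wir s = 0.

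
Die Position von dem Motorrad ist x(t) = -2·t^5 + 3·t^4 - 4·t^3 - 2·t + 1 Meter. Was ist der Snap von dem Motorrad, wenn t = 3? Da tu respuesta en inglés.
To solve this, we need to take 4 derivatives of our position equation x(t) = -2·t^5 + 3·t^4 - 4·t^3 - 2·t + 1. The derivative of position gives velocity: v(t) = -10·t^4 + 12·t^3 - 12·t^2 - 2. Taking d/dt of v(t), we find a(t) = -40·t^3 + 36·t^2 - 24·t. Differentiating acceleration, we get jerk: j(t) = -120·t^2 + 72·t - 24. Differentiating jerk, we get snap: s(t) = 72 - 240·t. Using s(t) = 72 - 240·t and substituting t = 3, we find s = -648.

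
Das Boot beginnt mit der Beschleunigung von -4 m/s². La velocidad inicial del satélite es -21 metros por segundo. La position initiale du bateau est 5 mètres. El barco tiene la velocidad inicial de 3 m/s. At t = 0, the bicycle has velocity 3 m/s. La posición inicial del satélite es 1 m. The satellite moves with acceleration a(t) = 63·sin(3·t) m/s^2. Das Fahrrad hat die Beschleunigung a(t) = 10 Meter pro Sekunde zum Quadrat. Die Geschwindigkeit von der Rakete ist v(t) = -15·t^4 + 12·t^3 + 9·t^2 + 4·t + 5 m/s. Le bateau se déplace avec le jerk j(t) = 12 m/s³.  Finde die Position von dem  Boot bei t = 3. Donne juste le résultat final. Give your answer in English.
At t = 3, x = 50.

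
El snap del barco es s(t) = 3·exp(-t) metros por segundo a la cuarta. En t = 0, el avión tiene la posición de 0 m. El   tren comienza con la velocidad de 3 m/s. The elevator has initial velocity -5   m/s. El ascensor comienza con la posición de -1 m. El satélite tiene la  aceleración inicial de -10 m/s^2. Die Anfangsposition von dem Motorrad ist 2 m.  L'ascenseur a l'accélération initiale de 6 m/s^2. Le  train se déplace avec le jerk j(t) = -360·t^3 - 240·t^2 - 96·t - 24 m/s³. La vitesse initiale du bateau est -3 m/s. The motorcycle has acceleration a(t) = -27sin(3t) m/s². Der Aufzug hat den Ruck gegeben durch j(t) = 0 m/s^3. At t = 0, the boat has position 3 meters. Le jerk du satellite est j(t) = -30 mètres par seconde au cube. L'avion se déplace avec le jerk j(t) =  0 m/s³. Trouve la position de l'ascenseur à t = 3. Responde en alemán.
Wir müssen unsere Gleichung für den Ruck j(t) = 0 3-mal integrieren. Mit ∫j(t)dt und Anwendung von a(0) = 6, finden wir a(t) = 6. Mit ∫a(t)dt und Anwendung von v(0) = -5, finden wir v(t) = 6·t - 5. Durch Integration von der Geschwindigkeit und Verwendung der Anfangsbedingung x(0) = -1, erhalten wir x(t) = 3·t^2 - 5·t - 1. Wir haben die Position x(t) = 3·t^2 - 5·t - 1. Durch Einsetzen von t = 3: x(3) = 11.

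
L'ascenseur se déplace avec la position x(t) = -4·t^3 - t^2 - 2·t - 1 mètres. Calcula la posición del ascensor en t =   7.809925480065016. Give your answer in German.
Wir haben die Position x(t) = -4·t^3 - t^2 - 2·t - 1. Durch Einsetzen von t = 7.809925480065016: x(7.809925480065016) = -1983.07840637987.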